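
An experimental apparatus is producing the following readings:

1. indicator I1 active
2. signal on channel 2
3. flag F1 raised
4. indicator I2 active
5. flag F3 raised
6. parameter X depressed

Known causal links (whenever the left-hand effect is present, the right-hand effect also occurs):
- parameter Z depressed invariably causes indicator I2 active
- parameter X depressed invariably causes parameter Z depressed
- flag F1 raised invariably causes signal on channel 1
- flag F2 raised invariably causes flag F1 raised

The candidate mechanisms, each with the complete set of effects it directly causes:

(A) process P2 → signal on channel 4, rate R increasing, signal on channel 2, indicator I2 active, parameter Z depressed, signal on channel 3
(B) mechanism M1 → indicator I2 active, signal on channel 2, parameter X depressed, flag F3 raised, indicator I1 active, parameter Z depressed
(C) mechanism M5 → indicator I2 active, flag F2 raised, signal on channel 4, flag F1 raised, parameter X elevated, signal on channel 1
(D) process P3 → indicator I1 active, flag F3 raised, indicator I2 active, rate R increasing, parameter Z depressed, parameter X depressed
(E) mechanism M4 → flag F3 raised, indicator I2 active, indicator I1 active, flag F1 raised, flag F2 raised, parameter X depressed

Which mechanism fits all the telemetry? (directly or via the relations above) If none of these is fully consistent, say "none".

none

Checking each candidate against the observations:
(A) process P2 — indicator I1 active ✗; signal on channel 2 ✓; flag F1 raised ✗; indicator I2 active ✓; flag F3 raised ✗; parameter X depressed ✗
(B) mechanism M1 — indicator I1 active ✓; signal on channel 2 ✓; flag F1 raised ✗; indicator I2 active ✓; flag F3 raised ✓; parameter X depressed ✓
(C) mechanism M5 — indicator I1 active ✗; signal on channel 2 ✗; flag F1 raised ✓; indicator I2 active ✓; flag F3 raised ✗; parameter X depressed ✗
(D) process P3 — indicator I1 active ✓; signal on channel 2 ✗; flag F1 raised ✗; indicator I2 active ✓; flag F3 raised ✓; parameter X depressed ✓
(E) mechanism M4 — indicator I1 active ✓; signal on channel 2 ✗; flag F1 raised ✓; indicator I2 active ✓; flag F3 raised ✓; parameter X depressed ✓
None of the listed candidates fits everything.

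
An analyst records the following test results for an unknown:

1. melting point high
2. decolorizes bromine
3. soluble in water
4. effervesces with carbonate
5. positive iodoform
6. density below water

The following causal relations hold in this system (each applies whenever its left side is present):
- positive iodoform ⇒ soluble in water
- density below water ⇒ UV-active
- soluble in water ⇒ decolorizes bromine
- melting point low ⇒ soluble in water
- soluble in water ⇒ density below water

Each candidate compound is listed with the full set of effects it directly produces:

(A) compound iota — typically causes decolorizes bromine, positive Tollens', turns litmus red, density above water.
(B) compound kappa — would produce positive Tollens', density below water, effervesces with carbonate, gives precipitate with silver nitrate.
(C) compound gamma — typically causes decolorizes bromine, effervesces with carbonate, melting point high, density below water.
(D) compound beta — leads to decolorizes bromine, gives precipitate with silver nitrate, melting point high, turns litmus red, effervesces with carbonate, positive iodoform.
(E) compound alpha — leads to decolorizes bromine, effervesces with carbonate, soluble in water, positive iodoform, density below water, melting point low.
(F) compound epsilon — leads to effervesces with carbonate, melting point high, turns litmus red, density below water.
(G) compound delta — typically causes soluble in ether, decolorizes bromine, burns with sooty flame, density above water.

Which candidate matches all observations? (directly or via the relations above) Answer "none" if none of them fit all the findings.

For each candidate, compare predicted effects to what was observed:
(A) compound iota — melting point high miss; decolorizes bromine match; soluble in water miss; effervesces with carbonate miss; positive iodoform miss; density below water miss
(B) compound kappa — melting point high miss; decolorizes bromine miss; soluble in water miss; effervesces with carbonate match; positive iodoform miss; density below water match
(C) compound gamma — melting point high match; decolorizes bromine match; soluble in water miss; effervesces with carbonate match; positive iodoform miss; density below water match
(D) compound beta — melting point high match; decolorizes bromine match; soluble in water match (through positive iodoform → soluble in water); effervesces with carbonate match; positive iodoform match; density below water match (through positive iodoform → soluble in water → density below water)
(E) compound alpha — melting point high miss; decolorizes bromine match; soluble in water match; effervesces with carbonate match; positive iodoform match; density below water match
(F) compound epsilon — does not account for decolorizes bromine, soluble in water, positive iodoform
(G) compound delta — melting point high miss; decolorizes bromine match; soluble in water miss; effervesces with carbonate miss; positive iodoform miss; density below water miss
Only (D) is consistent with every observation.

D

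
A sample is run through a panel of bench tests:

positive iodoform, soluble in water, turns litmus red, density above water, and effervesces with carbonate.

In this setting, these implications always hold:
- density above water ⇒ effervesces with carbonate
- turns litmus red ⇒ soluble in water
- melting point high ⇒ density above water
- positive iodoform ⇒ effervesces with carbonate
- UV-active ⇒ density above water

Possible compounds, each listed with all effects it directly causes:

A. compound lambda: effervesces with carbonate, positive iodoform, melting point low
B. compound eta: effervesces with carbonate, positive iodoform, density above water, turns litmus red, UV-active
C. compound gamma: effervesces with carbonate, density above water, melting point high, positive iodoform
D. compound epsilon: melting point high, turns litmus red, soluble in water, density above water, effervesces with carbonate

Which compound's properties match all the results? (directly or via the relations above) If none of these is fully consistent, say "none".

B

Testing each hypothesis:
(A) compound lambda — does not account for soluble in water, turns litmus red, density above water
(B) compound eta — positive iodoform yes; soluble in water yes (by turns litmus red → soluble in water); turns litmus red yes; density above water yes; effervesces with carbonate yes
(C) compound gamma — does not account for soluble in water, turns litmus red
(D) compound epsilon — positive iodoform NO; soluble in water yes; turns litmus red yes; density above water yes; effervesces with carbonate yes
Only (B) is consistent with every observation.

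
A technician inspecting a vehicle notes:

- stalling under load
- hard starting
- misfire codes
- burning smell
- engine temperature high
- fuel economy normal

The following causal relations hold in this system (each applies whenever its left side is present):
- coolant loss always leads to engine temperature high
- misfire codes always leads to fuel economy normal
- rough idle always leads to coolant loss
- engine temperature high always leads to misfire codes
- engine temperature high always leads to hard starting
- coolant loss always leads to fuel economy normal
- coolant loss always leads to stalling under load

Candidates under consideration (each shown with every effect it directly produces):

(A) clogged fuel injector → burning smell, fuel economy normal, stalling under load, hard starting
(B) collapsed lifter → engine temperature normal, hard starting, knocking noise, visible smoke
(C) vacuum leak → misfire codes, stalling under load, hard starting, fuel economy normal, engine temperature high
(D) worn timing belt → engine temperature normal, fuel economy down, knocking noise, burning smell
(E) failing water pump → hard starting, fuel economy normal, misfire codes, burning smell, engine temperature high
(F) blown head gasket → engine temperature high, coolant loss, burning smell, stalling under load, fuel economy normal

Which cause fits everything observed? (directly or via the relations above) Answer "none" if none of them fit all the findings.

F

Checking each candidate against the observations:
(A) clogged fuel injector — stalling under load yes; hard starting yes; misfire codes NO; burning smell yes; engine temperature high NO; fuel economy normal yes
(B) collapsed lifter — fails on stalling under load, misfire codes, burning smell, engine temperature high, fuel economy normal (predicts engine temperature normal, not engine temperature high)
(C) vacuum leak — does not account for burning smell
(D) worn timing belt — fails on stalling under load, hard starting, misfire codes, engine temperature high, fuel economy normal (predicts engine temperature normal, not engine temperature high; predicts fuel economy down, not fuel economy normal)
(E) failing water pump — stalling under load NO; hard starting yes; misfire codes yes; burning smell yes; engine temperature high yes; fuel economy normal yes
(F) blown head gasket — stalling under load yes; hard starting yes (via engine temperature high → hard starting); misfire codes yes (via engine temperature high → misfire codes); burning smell yes; engine temperature high yes; fuel economy normal yes
(F) alone accounts for all the evidence.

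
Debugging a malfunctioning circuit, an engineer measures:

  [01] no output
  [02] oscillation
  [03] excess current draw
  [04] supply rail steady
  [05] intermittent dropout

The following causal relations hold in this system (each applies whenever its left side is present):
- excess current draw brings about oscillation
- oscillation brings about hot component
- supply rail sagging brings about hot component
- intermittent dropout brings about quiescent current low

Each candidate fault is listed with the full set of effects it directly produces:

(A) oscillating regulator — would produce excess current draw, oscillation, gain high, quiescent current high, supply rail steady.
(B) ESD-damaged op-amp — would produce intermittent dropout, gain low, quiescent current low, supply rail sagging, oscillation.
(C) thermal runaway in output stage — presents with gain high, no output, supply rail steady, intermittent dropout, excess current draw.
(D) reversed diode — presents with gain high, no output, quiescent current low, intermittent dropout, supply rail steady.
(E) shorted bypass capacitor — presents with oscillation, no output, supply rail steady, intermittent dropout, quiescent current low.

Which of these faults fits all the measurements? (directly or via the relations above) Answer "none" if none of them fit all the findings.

For each candidate, compare predicted effects to what was observed:
(A) oscillating regulator — does not account for no output, intermittent dropout
(B) ESD-damaged op-amp — fails on no output, excess current draw, supply rail steady (predicts supply rail sagging, not supply rail steady)
(C) thermal runaway in output stage — no output ✓; oscillation ✓ (by excess current draw → oscillation); excess current draw ✓; supply rail steady ✓; intermittent dropout ✓
(D) reversed diode — does not account for oscillation, excess current draw
(E) shorted bypass capacitor — no output ✓; oscillation ✓; excess current draw ✗; supply rail steady ✓; intermittent dropout ✓
(C) alone accounts for all the evidence.

C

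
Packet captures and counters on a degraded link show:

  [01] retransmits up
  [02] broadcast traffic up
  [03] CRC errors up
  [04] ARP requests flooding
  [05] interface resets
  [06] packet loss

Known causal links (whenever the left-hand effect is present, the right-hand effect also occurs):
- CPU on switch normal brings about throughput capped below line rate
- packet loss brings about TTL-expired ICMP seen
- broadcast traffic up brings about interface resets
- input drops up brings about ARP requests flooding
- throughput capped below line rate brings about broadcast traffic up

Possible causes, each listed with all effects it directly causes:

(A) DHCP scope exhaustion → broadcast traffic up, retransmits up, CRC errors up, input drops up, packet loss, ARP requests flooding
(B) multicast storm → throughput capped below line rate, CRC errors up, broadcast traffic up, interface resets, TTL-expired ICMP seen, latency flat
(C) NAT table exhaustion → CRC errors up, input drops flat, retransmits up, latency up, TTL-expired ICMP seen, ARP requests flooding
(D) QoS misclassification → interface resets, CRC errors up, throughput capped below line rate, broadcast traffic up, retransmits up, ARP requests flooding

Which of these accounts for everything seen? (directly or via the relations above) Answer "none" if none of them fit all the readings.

Per-candidate check:
(A) DHCP scope exhaustion — accounts for every observation (interface resets via broadcast traffic up → interface resets)
(B) multicast storm — does not account for retransmits up, ARP requests flooding, packet loss
(C) NAT table exhaustion — retransmits up +; broadcast traffic up -; CRC errors up +; ARP requests flooding +; interface resets -; packet loss -
(D) QoS misclassification — retransmits up +; broadcast traffic up +; CRC errors up +; ARP requests flooding +; interface resets +; packet loss -
(A) is the only candidate with no mismatches.

A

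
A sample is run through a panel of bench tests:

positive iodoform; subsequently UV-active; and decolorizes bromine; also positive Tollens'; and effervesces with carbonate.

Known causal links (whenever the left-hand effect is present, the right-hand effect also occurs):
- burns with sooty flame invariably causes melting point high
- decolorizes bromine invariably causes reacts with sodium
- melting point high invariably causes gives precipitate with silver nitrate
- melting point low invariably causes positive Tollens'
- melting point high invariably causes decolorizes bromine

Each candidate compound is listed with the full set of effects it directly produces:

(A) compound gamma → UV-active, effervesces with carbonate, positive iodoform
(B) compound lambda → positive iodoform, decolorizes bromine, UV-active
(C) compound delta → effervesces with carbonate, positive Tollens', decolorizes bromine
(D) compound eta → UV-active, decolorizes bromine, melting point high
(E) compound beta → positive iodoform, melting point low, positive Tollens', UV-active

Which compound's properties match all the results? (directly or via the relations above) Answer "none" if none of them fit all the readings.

none

Per-candidate check:
(A) compound gamma — positive iodoform +; UV-active +; decolorizes bromine -; positive Tollens' -; effervesces with carbonate +
(B) compound lambda — positive iodoform +; UV-active +; decolorizes bromine +; positive Tollens' -; effervesces with carbonate -
(C) compound delta — positive iodoform -; UV-active -; decolorizes bromine +; positive Tollens' +; effervesces with carbonate +
(D) compound eta — does not account for positive iodoform, positive Tollens', effervesces with carbonate
(E) compound beta — does not account for decolorizes bromine, effervesces with carbonate
Every candidate fails on at least one observation.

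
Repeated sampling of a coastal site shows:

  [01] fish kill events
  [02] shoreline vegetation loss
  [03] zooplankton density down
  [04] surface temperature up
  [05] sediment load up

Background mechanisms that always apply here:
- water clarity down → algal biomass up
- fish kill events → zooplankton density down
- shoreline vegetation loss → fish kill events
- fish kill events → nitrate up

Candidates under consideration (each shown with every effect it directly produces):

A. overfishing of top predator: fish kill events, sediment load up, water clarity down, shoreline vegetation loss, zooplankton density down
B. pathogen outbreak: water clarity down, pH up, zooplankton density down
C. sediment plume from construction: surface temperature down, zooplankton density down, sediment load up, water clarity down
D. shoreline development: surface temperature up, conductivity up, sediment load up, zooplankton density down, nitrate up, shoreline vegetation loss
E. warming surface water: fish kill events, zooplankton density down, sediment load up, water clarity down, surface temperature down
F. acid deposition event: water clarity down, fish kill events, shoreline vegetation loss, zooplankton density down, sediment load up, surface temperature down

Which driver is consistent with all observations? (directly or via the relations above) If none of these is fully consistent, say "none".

Per-candidate check:
(A) overfishing of top predator — does not account for surface temperature up
(B) pathogen outbreak — fish kill events -; shoreline vegetation loss -; zooplankton density down +; surface temperature up -; sediment load up -
(C) sediment plume from construction — fails on fish kill events, shoreline vegetation loss, surface temperature up (predicts surface temperature down, not surface temperature up)
(D) shoreline development — fish kill events + (via shoreline vegetation loss → fish kill events); shoreline vegetation loss +; zooplankton density down +; surface temperature up +; sediment load up +
(E) warming surface water — fish kill events +; shoreline vegetation loss -; zooplankton density down +; surface temperature up -; sediment load up +
(F) acid deposition event — fails on surface temperature up (predicts surface temperature down, not surface temperature up)
Only (D) is consistent with every observation.

D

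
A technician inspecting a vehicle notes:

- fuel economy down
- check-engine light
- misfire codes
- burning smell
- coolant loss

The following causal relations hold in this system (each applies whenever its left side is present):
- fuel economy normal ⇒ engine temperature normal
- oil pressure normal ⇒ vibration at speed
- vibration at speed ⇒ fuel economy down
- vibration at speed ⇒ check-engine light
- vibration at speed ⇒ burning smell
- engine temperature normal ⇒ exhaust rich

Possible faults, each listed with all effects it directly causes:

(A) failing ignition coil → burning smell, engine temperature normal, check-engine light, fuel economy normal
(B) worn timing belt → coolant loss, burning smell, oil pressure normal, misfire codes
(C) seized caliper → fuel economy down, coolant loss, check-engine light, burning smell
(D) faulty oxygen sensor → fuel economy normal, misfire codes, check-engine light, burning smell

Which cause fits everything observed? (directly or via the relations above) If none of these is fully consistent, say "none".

B

Per-candidate check:
(A) failing ignition coil — fails on fuel economy down, misfire codes, coolant loss (predicts fuel economy normal, not fuel economy down)
(B) worn timing belt — accounts for every observation (fuel economy down by oil pressure normal → vibration at speed → fuel economy down)
(C) seized caliper — does not account for misfire codes
(D) faulty oxygen sensor — fails on fuel economy down, coolant loss (predicts fuel economy normal, not fuel economy down)
Only (B) is consistent with every observation.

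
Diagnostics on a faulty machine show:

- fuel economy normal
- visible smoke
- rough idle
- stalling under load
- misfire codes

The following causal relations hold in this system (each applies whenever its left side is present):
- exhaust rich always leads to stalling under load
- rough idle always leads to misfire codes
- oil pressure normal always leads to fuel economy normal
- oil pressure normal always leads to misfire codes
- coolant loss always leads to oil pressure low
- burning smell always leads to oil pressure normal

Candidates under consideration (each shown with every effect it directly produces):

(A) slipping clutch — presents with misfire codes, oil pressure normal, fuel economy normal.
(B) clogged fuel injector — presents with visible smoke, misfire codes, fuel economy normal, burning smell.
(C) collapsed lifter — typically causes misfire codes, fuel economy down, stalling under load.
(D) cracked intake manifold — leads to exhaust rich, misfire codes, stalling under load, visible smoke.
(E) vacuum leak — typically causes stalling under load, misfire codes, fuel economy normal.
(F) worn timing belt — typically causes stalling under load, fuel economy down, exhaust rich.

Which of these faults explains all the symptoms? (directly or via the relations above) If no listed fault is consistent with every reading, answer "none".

Per-candidate check:
(A) slipping clutch — fuel economy normal ✓; visible smoke ✗; rough idle ✗; stalling under load ✗; misfire codes ✓
(B) clogged fuel injector — does not account for rough idle, stalling under load
(C) collapsed lifter — fails on fuel economy normal, visible smoke, rough idle (predicts fuel economy down, not fuel economy normal)
(D) cracked intake manifold — fuel economy normal ✗; visible smoke ✓; rough idle ✗; stalling under load ✓; misfire codes ✓
(E) vacuum leak — fuel economy normal ✓; visible smoke ✗; rough idle ✗; stalling under load ✓; misfire codes ✓
(F) worn timing belt — fails on fuel economy normal, visible smoke, rough idle, misfire codes (predicts fuel economy down, not fuel economy normal)
Every candidate fails on at least one observation.

none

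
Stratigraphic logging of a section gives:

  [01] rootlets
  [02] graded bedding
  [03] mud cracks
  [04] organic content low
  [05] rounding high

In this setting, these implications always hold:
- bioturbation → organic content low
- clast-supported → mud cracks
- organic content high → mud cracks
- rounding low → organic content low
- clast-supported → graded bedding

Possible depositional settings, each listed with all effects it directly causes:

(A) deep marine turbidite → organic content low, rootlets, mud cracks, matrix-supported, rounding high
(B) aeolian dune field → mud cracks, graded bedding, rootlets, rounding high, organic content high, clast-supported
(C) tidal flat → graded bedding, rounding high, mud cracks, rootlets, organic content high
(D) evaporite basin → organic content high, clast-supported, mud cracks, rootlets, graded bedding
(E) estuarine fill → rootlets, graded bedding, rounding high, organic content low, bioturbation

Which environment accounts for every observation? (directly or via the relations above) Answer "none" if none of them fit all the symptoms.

Per-candidate check:
(A) deep marine turbidite — rootlets yes; graded bedding NO; mud cracks yes; organic content low yes; rounding high yes
(B) aeolian dune field — fails on organic content low (predicts organic content high, not organic content low)
(C) tidal flat — rootlets yes; graded bedding yes; mud cracks yes; organic content low NO; rounding high yes
(D) evaporite basin — fails on organic content low, rounding high (predicts organic content high, not organic content low)
(E) estuarine fill — does not account for mud cracks
None of the listed candidates fits everything.

none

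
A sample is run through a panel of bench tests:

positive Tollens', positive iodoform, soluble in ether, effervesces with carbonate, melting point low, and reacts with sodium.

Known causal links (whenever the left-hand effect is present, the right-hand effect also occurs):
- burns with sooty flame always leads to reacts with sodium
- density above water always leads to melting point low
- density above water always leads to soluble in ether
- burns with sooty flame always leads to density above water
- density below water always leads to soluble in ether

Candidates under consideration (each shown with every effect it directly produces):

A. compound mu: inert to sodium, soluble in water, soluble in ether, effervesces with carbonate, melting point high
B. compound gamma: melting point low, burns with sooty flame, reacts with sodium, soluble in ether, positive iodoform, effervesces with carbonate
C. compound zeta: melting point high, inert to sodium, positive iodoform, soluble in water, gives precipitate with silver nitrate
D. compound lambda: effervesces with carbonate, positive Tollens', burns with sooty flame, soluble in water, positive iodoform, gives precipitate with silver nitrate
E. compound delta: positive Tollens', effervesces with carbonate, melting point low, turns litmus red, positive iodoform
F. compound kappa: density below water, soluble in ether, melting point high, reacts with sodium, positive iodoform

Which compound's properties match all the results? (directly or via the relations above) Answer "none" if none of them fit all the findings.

D

Checking each candidate against the observations:
(A) compound mu — positive Tollens' -; positive iodoform -; soluble in ether +; effervesces with carbonate +; melting point low -; reacts with sodium -
(B) compound gamma — positive Tollens' -; positive iodoform +; soluble in ether +; effervesces with carbonate +; melting point low +; reacts with sodium +
(C) compound zeta — fails on positive Tollens', soluble in ether, effervesces with carbonate, melting point low, reacts with sodium (predicts melting point high, not melting point low; predicts inert to sodium, not reacts with sodium)
(D) compound lambda — accounts for every observation (soluble in ether via burns with sooty flame → density above water → soluble in ether)
(E) compound delta — does not account for soluble in ether, reacts with sodium
(F) compound kappa — fails on positive Tollens', effervesces with carbonate, melting point low (predicts melting point high, not melting point low)
Only (D) is consistent with every observation.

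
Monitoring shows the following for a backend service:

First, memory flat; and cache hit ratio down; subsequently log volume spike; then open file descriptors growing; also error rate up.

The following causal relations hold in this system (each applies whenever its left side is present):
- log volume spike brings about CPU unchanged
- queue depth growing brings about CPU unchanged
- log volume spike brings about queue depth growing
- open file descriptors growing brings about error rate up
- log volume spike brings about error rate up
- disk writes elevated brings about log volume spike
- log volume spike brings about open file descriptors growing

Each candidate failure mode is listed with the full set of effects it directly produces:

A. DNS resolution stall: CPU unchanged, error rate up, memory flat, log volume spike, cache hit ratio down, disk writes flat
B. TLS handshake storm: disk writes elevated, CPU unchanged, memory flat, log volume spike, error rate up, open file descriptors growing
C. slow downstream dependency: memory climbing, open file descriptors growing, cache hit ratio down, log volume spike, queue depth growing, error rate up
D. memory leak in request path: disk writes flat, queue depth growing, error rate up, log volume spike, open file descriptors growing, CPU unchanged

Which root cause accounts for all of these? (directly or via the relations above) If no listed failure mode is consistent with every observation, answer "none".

A

Checking each candidate against the observations:
(A) DNS resolution stall — accounts for every observation (open file descriptors growing through log volume spike → open file descriptors growing)
(B) TLS handshake storm — memory flat match; cache hit ratio down miss; log volume spike match; open file descriptors growing match; error rate up match
(C) slow downstream dependency — memory flat miss; cache hit ratio down match; log volume spike match; open file descriptors growing match; error rate up match
(D) memory leak in request path — does not account for memory flat, cache hit ratio down
(A) is the only candidate with no mismatches.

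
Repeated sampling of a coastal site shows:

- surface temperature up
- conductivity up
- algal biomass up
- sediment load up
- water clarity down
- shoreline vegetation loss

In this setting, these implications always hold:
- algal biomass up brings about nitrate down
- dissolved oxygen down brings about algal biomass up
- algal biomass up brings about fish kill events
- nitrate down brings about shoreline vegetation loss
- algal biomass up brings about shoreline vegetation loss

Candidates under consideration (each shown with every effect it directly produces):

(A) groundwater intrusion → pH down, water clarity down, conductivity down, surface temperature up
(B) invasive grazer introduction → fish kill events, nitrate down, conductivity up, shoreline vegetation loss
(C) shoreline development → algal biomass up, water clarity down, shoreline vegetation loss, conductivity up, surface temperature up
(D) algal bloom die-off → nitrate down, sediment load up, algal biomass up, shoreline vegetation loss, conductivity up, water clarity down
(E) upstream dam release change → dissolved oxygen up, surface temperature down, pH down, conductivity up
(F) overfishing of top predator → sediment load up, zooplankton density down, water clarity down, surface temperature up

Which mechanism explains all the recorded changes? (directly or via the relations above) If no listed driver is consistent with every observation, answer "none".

Checking each candidate against the observations:
(A) groundwater intrusion — fails on conductivity up, algal biomass up, sediment load up, shoreline vegetation loss (predicts conductivity down, not conductivity up)
(B) invasive grazer introduction — does not account for surface temperature up, algal biomass up, sediment load up, water clarity down
(C) shoreline development — surface temperature up +; conductivity up +; algal biomass up +; sediment load up -; water clarity down +; shoreline vegetation loss +
(D) algal bloom die-off — surface temperature up -; conductivity up +; algal biomass up +; sediment load up +; water clarity down +; shoreline vegetation loss +
(E) upstream dam release change — fails on surface temperature up, algal biomass up, sediment load up, water clarity down, shoreline vegetation loss (predicts surface temperature down, not surface temperature up)
(F) overfishing of top predator — surface temperature up +; conductivity up -; algal biomass up -; sediment load up +; water clarity down +; shoreline vegetation loss -
Every candidate fails on at least one observation.

none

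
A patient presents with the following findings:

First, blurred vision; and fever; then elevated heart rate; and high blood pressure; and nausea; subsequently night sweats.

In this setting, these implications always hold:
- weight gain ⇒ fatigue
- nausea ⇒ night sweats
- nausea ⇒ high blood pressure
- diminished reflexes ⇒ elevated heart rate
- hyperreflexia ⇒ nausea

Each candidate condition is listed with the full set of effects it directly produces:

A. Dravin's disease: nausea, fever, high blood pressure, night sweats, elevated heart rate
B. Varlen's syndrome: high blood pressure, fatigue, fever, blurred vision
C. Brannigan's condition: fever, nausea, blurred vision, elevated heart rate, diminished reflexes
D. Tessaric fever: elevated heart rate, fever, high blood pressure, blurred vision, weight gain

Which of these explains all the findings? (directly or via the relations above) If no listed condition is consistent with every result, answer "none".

For each candidate, compare predicted effects to what was observed:
(A) Dravin's disease — does not account for blurred vision
(B) Varlen's syndrome — does not account for elevated heart rate, nausea, night sweats
(C) Brannigan's condition — accounts for every observation (high blood pressure through nausea → high blood pressure)
(D) Tessaric fever — blurred vision ✓; fever ✓; elevated heart rate ✓; high blood pressure ✓; nausea ✗; night sweats ✗
(C) alone accounts for all the evidence.

C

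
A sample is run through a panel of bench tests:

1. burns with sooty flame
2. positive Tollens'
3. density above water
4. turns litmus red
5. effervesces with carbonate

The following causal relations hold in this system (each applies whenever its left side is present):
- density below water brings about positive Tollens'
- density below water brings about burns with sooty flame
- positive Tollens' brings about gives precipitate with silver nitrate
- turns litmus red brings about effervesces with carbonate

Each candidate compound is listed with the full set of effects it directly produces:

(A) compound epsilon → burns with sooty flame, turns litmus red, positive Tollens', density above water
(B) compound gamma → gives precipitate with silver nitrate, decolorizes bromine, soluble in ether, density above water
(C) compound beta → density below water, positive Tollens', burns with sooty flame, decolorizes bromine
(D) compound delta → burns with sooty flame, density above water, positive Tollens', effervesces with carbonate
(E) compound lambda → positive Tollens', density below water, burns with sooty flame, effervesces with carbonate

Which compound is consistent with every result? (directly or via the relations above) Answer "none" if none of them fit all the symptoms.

For each candidate, compare predicted effects to what was observed:
(A) compound epsilon — burns with sooty flame match; positive Tollens' match; density above water match; turns litmus red match; effervesces with carbonate match (via turns litmus red → effervesces with carbonate)
(B) compound gamma — burns with sooty flame miss; positive Tollens' miss; density above water match; turns litmus red miss; effervesces with carbonate miss
(C) compound beta — burns with sooty flame match; positive Tollens' match; density above water miss; turns litmus red miss; effervesces with carbonate miss
(D) compound delta — does not account for turns litmus red
(E) compound lambda — burns with sooty flame match; positive Tollens' match; density above water miss; turns litmus red miss; effervesces with carbonate match
Only (A) is consistent with every observation.

A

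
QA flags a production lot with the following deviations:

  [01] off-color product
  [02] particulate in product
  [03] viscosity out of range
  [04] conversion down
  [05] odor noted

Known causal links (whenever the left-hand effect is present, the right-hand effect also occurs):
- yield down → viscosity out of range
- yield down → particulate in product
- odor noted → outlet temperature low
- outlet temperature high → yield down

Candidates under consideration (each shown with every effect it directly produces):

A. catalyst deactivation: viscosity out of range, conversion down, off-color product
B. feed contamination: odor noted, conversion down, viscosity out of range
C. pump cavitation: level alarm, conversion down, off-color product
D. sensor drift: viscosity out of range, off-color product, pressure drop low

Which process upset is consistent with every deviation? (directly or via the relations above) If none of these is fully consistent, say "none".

Per-candidate check:
(A) catalyst deactivation — does not account for particulate in product, odor noted
(B) feed contamination — does not account for off-color product, particulate in product
(C) pump cavitation — off-color product +; particulate in product -; viscosity out of range -; conversion down +; odor noted -
(D) sensor drift — off-color product +; particulate in product -; viscosity out of range +; conversion down -; odor noted -
None of the listed candidates fits everything.

none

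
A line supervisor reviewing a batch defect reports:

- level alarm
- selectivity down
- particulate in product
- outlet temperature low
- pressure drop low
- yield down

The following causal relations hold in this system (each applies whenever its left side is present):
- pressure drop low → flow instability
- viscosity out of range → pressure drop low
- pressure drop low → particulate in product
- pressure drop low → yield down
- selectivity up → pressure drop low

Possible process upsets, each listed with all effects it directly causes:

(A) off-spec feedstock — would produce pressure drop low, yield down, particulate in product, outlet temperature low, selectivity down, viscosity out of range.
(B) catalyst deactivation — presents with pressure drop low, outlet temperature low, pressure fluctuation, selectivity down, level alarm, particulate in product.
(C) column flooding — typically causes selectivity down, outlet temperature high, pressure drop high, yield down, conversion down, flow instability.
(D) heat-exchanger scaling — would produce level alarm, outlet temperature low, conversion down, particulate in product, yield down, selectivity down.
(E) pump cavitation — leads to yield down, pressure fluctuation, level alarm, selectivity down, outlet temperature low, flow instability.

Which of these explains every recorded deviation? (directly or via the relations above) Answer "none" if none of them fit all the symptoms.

B

For each candidate, compare predicted effects to what was observed:
(A) off-spec feedstock — does not account for level alarm
(B) catalyst deactivation — accounts for every observation (yield down by pressure drop low → yield down)
(C) column flooding — level alarm ✗; selectivity down ✓; particulate in product ✗; outlet temperature low ✗; pressure drop low ✗; yield down ✓
(D) heat-exchanger scaling — level alarm ✓; selectivity down ✓; particulate in product ✓; outlet temperature low ✓; pressure drop low ✗; yield down ✓
(E) pump cavitation — level alarm ✓; selectivity down ✓; particulate in product ✗; outlet temperature low ✓; pressure drop low ✗; yield down ✓
(B) is the only candidate with no mismatches.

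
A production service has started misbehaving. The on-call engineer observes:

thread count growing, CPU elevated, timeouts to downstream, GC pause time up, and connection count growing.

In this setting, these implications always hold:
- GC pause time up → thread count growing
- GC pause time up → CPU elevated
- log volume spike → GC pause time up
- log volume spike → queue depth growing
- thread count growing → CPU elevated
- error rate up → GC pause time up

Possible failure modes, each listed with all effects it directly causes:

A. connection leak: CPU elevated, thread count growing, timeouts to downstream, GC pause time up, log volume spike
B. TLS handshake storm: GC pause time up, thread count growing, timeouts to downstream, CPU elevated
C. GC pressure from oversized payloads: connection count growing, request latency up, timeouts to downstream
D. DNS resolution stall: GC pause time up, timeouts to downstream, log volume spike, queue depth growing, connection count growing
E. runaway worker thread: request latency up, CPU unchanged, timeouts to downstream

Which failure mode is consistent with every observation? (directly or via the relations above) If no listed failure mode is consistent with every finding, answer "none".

D

Checking each candidate against the observations:
(A) connection leak — does not account for connection count growing
(B) TLS handshake storm — does not account for connection count growing
(C) GC pressure from oversized payloads — thread count growing -; CPU elevated -; timeouts to downstream +; GC pause time up -; connection count growing +
(D) DNS resolution stall — thread count growing + (via GC pause time up → thread count growing); CPU elevated + (via GC pause time up → CPU elevated); timeouts to downstream +; GC pause time up +; connection count growing +
(E) runaway worker thread — fails on thread count growing, CPU elevated, GC pause time up, connection count growing (predicts CPU unchanged, not CPU elevated)
Only (D) is consistent with every observation.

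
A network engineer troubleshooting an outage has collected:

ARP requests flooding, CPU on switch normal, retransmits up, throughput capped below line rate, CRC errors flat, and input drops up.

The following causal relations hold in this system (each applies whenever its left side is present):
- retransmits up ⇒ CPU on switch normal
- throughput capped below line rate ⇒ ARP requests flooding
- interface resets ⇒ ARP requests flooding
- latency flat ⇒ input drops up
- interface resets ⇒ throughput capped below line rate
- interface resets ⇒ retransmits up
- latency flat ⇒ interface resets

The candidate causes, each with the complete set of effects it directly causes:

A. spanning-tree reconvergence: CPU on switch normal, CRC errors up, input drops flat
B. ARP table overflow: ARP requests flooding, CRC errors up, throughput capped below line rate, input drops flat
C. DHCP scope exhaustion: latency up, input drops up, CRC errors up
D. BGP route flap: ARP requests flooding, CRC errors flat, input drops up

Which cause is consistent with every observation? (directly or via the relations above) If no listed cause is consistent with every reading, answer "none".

Checking each candidate against the observations:
(A) spanning-tree reconvergence — ARP requests flooding -; CPU on switch normal +; retransmits up -; throughput capped below line rate -; CRC errors flat -; input drops up -
(B) ARP table overflow — ARP requests flooding +; CPU on switch normal -; retransmits up -; throughput capped below line rate +; CRC errors flat -; input drops up -
(C) DHCP scope exhaustion — ARP requests flooding -; CPU on switch normal -; retransmits up -; throughput capped below line rate -; CRC errors flat -; input drops up +
(D) BGP route flap — ARP requests flooding +; CPU on switch normal -; retransmits up -; throughput capped below line rate -; CRC errors flat +; input drops up +
No candidate is consistent with all observations.

none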